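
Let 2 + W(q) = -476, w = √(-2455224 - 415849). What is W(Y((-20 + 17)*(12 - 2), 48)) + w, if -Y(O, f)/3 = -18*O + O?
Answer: -478 + I*√2871073 ≈ -478.0 + 1694.4*I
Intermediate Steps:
w = I*√2871073 (w = √(-2871073) = I*√2871073 ≈ 1694.4*I)
Y(O, f) = 51*O (Y(O, f) = -3*(-18*O + O) = -(-51)*O = 51*O)
W(q) = -478 (W(q) = -2 - 476 = -478)
W(Y((-20 + 17)*(12 - 2), 48)) + w = -478 + I*√2871073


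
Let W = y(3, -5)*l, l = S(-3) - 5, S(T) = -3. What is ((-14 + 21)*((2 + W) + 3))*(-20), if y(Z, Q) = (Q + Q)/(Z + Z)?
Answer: -7700/3 ≈ -2566.7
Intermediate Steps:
y(Z, Q) = Q/Z (y(Z, Q) = (2*Q)/((2*Z)) = (2*Q)*(1/(2*Z)) = Q/Z)
l = -8 (l = -3 - 5 = -8)
W = 40/3 (W = -5/3*(-8) = 40/3 ≈ 13.333)
((-14 + 21)*((2 + W) + 3))*(-20) = ((-14 + 21)*((2 + 40/3) + 3))*(-20) = (7*(46/3 + 3))*(-20) = (7*(55/3))*(-20) = (385/3)*(-20) = -7700/3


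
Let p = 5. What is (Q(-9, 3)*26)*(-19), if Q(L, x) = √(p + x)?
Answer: -988*√2 ≈ -1397.2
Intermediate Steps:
Q(L, x) = √(5 + x)
(Q(-9, 3)*26)*(-19) = (√(5 + 3)*26)*(-19) = (√8*26)*(-19) = ((2*√2)*26)*(-19) = (52*√2)*(-19) = -988*√2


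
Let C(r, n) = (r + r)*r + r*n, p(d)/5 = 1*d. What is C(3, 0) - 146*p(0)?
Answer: 18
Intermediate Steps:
p(d) = 5*d (p(d) = 5*(1*d) = 5*d)
C(r, n) = 2*r² + n*r (C(r, n) = (2*r)*r + n*r = 2*r² + n*r)
C(3, 0) - 146*p(0) = 3*(0 + 2*3) - 730*0 = 3*(0 + 6) - 146*0 = 3*6 + 0 = 18 + 0 = 18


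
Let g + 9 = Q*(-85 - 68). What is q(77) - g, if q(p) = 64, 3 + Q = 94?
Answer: 13996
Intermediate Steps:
Q = 91 (Q = -3 + 94 = 91)
g = -13932 (g = -9 + 91*(-85 - 68) = -9 + 91*(-153) = -9 - 13923 = -13932)
q(77) - g = 64 - 1*(-13932) = 64 + 13932 = 13996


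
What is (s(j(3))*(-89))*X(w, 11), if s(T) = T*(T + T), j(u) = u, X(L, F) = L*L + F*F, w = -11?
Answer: -387684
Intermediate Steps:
X(L, F) = F² + L² (X(L, F) = L² + F² = F² + L²)
s(T) = 2*T² (s(T) = T*(2*T) = 2*T²)
(s(j(3))*(-89))*X(w, 11) = ((2*3²)*(-89))*(11² + (-11)²) = ((2*9)*(-89))*(121 + 121) = (18*(-89))*242 = -1602*242 = -387684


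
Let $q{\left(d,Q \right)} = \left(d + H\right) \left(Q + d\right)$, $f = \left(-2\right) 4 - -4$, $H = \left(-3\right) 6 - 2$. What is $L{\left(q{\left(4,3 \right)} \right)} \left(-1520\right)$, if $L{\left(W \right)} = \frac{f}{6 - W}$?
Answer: $\frac{3040}{59} \approx 51.525$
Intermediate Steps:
$H = -20$ ($H = -18 - 2 = -20$)
$f = -4$ ($f = -8 + 4 = -4$)
$q{\left(d,Q \right)} = \left(-20 + d\right) \left(Q + d\right)$ ($q{\left(d,Q \right)} = \left(d - 20\right) \left(Q + d\right) = \left(-20 + d\right) \left(Q + d\right)$)
$L{\left(W \right)} = - \frac{4}{6 - W}$
$L{\left(q{\left(4,3 \right)} \right)} \left(-1520\right) = \frac{4}{-6 + \left(4^{2} - 60 - 80 + 3 \cdot 4\right)} \left(-1520\right) = \frac{4}{-6 + \left(16 - 60 - 80 + 12\right)} \left(-1520\right) = \frac{4}{-6 - 112} \left(-1520\right) = \frac{4}{-118} \left(-1520\right) = 4 \left(- \frac{1}{118}\right) \left(-1520\right) = \left(- \frac{2}{59}\right) \left(-1520\right) = \frac{3040}{59}$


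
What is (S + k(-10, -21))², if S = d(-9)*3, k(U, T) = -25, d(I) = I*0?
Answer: 625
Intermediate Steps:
d(I) = 0
S = 0 (S = 0*3 = 0)
(S + k(-10, -21))² = (0 - 25)² = (-25)² = 625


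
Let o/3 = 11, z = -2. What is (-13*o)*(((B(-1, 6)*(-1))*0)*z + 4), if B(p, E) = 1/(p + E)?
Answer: -1716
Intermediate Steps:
B(p, E) = 1/(E + p)
o = 33 (o = 3*11 = 33)
(-13*o)*(((B(-1, 6)*(-1))*0)*z + 4) = (-13*33)*(((-1/(6 - 1))*0)*(-2) + 4) = -429*(((-1/5)*0)*(-2) + 4) = -429*((((⅕)*(-1))*0)*(-2) + 4) = -429*(-⅕*0*(-2) + 4) = -429*(0*(-2) + 4) = -429*(0 + 4) = -429*4 = -1716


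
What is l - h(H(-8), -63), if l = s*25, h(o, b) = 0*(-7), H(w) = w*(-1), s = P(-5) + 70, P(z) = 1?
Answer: 1775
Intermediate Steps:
s = 71 (s = 1 + 70 = 71)
H(w) = -w
h(o, b) = 0
l = 1775 (l = 71*25 = 1775)
l - h(H(-8), -63) = 1775 - 1*0 = 1775 + 0 = 1775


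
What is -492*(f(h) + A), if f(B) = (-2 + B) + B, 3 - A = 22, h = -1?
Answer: 11316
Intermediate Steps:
A = -19 (A = 3 - 1*22 = 3 - 22 = -19)
f(B) = -2 + 2*B
-492*(f(h) + A) = -492*((-2 + 2*(-1)) - 19) = -492*((-2 - 2) - 19) = -492*(-4 - 19) = -492*(-23) = 11316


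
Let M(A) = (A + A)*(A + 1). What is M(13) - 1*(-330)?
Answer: 694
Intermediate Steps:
M(A) = 2*A*(1 + A) (M(A) = (2*A)*(1 + A) = 2*A*(1 + A))
M(13) - 1*(-330) = 2*13*(1 + 13) - 1*(-330) = 2*13*14 + 330 = 364 + 330 = 694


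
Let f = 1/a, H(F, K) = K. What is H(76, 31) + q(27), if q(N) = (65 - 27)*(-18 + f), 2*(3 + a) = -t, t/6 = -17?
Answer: -15653/24 ≈ -652.21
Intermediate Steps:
t = -102 (t = 6*(-17) = -102)
a = 48 (a = -3 + (-1*(-102))/2 = -3 + (½)*102 = -3 + 51 = 48)
f = 1/48 ≈ 0.020833
q(N) = -16397/24 (q(N) = (65 - 27)*(-18 + 1/48) = 38*(-863/48) = -16397/24)
H(76, 31) + q(27) = 31 - 16397/24 = -15653/24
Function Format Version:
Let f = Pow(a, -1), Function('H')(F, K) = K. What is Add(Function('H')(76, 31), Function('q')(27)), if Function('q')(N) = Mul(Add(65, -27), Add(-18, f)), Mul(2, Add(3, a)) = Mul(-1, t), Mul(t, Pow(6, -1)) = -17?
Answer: Rational(-15653, 24) ≈ -652.21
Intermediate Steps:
t = -102 (t = Mul(6, -17) = -102)
a = 48 (a = Add(-3, Mul(Rational(1, 2), Mul(-1, -102))) = Add(-3, Mul(Rational(1, 2), 102)) = Add(-3, 51) = 48)
f = Rational(1, 48) (f = Pow(48, -1) = Rational(1, 48) ≈ 0.020833)
Function('q')(N) = Rational(-16397, 24) (Function('q')(N) = Mul(Add(65, -27), Add(-18, Rational(1, 48))) = Mul(38, Rational(-863, 48)) = Rational(-16397, 24))
Add(Function('H')(76, 31), Function('q')(27)) = Add(31, Rational(-16397, 24)) = Rational(-15653, 24)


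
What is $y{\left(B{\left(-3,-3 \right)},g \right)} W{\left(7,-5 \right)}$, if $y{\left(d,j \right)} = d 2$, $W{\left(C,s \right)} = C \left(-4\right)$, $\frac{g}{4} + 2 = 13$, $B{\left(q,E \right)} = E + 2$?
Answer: $56$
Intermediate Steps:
$B{\left(q,E \right)} = 2 + E$
$g = 44$ ($g = -8 + 4 \cdot 13 = -8 + 52 = 44$)
$W{\left(C,s \right)} = - 4 C$
$y{\left(d,j \right)} = 2 d$
$y{\left(B{\left(-3,-3 \right)},g \right)} W{\left(7,-5 \right)} = 2 \left(2 - 3\right) \left(\left(-4\right) 7\right) = 2 \left(-1\right) \left(-28\right) = \left(-2\right) \left(-28\right) = 56$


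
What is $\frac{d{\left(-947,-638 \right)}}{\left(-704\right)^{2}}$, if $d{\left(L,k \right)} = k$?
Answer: $- \frac{29}{22528} \approx -0.0012873$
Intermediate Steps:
$\frac{d{\left(-947,-638 \right)}}{\left(-704\right)^{2}} = - \frac{638}{\left(-704\right)^{2}} = - \frac{638}{495616} = \left(-638\right) \frac{1}{495616} = - \frac{29}{22528}$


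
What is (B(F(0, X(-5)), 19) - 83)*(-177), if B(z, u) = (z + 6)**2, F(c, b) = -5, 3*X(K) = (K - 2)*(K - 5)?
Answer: 14514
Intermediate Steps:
X(K) = (-5 + K)*(-2 + K)/3 (X(K) = ((K - 2)*(K - 5))/3 = ((-2 + K)*(-5 + K))/3 = ((-5 + K)*(-2 + K))/3 = (-5 + K)*(-2 + K)/3)
B(z, u) = (6 + z)**2
(B(F(0, X(-5)), 19) - 83)*(-177) = ((6 - 5)**2 - 83)*(-177) = (1**2 - 83)*(-177) = (1 - 83)*(-177) = -82*(-177) = 14514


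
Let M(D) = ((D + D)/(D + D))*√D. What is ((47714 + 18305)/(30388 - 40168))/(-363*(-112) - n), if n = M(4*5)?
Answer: -55918093/336780476885 - 66019*√5/8082731445240 ≈ -0.00016606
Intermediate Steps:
M(D) = √D (M(D) = ((2*D)/((2*D)))*√D = ((2*D)*(1/(2*D)))*√D = 1*√D = √D)
n = 2*√5 (n = √(4*5) = √20 = 2*√5 ≈ 4.4721)
((47714 + 18305)/(30388 - 40168))/(-363*(-112) - n) = ((47714 + 18305)/(30388 - 40168))/(-363*(-112) - 2*√5) = (66019/(-9780))/(40656 - 2*√5) = (66019*(-1/9780))/(40656 - 2*√5) = -66019/(9780*(40656 - 2*√5))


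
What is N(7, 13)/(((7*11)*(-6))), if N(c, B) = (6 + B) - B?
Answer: -1/77 ≈ -0.012987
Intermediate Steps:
N(c, B) = 6
N(7, 13)/(((7*11)*(-6))) = 6/(((7*11)*(-6))) = 6/((77*(-6))) = 6/(-462) = 6*(-1/462) = -1/77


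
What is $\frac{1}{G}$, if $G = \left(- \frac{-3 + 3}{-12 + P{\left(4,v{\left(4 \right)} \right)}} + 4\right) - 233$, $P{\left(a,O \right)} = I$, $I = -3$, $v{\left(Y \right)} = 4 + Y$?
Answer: $- \frac{1}{229} \approx -0.0043668$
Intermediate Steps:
$P{\left(a,O \right)} = -3$
$G = -229$ ($G = \left(- \frac{-3 + 3}{-12 - 3} + 4\right) - 233 = \left(- \frac{0}{-15} + 4\right) - 233 = \left(- \frac{0 \left(-1\right)}{15} + 4\right) - 233 = \left(\left(-1\right) 0 + 4\right) - 233 = \left(0 + 4\right) - 233 = 4 - 233 = -229$)
$\frac{1}{G} = \frac{1}{-229} = - \frac{1}{229}$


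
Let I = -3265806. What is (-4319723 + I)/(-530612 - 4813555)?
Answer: 7585529/5344167 ≈ 1.4194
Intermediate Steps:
(-4319723 + I)/(-530612 - 4813555) = (-4319723 - 3265806)/(-530612 - 4813555) = -7585529/(-5344167) = -7585529*(-1/5344167) = 7585529/5344167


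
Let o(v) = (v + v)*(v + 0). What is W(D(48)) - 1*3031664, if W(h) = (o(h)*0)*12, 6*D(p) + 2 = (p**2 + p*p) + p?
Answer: -3031664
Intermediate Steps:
o(v) = 2*v**2 (o(v) = (2*v)*v = 2*v**2)
D(p) = -1/3 + p**2/3 + p/6 (D(p) = -1/3 + ((p**2 + p*p) + p)/6 = -1/3 + ((p**2 + p**2) + p)/6 = -1/3 + (2*p**2 + p)/6 = -1/3 + (p + 2*p**2)/6 = -1/3 + (p**2/3 + p/6) = -1/3 + p**2/3 + p/6)
W(h) = 0 (W(h) = ((2*h**2)*0)*12 = 0*12 = 0)
W(D(48)) - 1*3031664 = 0 - 1*3031664 = 0 - 3031664 = -3031664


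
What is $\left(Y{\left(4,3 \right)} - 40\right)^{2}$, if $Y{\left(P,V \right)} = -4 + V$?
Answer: $1681$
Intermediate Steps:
$\left(Y{\left(4,3 \right)} - 40\right)^{2} = \left(\left(-4 + 3\right) - 40\right)^{2} = \left(-1 - 40\right)^{2} = \left(-41\right)^{2} = 1681$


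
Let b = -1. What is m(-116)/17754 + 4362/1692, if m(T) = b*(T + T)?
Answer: 720699/278146 ≈ 2.5911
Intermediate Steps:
m(T) = -2*T (m(T) = -(T + T) = -2*T)
m(-116)/17754 + 4362/1692 = -2*(-116)/17754 + 4362/1692 = 232*(1/17754) + 4362*(1/1692) = 116/8877 + 727/282 = 720699/278146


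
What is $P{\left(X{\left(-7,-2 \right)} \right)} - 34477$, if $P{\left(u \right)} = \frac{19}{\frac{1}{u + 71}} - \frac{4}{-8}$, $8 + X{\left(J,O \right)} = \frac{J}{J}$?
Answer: $- \frac{66521}{2} \approx -33261.0$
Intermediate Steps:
$X{\left(J,O \right)} = -7$ ($X{\left(J,O \right)} = -8 + \frac{J}{J} = -8 + 1 = -7$)
$P{\left(u \right)} = \frac{2699}{2} + 19 u$ ($P{\left(u \right)} = \frac{19}{\frac{1}{71 + u}} - - \frac{1}{2} = 19 \left(71 + u\right) + \frac{1}{2} = \left(1349 + 19 u\right) + \frac{1}{2} = \frac{2699}{2} + 19 u$)
$P{\left(X{\left(-7,-2 \right)} \right)} - 34477 = \left(\frac{2699}{2} + 19 \left(-7\right)\right) - 34477 = \left(\frac{2699}{2} - 133\right) - 34477 = \frac{2433}{2} - 34477 = - \frac{66521}{2}$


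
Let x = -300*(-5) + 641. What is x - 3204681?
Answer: -3202540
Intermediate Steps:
x = 2141 (x = 1500 + 641 = 2141)
x - 3204681 = 2141 - 3204681 = -3202540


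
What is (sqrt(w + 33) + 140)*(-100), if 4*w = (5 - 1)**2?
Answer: -14000 - 100*sqrt(37) ≈ -14608.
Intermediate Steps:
w = 4 (w = (5 - 1)**2/4 = (1/4)*4**2 = (1/4)*16 = 4)
(sqrt(w + 33) + 140)*(-100) = (sqrt(4 + 33) + 140)*(-100) = (sqrt(37) + 140)*(-100) = (140 + sqrt(37))*(-100) = -14000 - 100*sqrt(37)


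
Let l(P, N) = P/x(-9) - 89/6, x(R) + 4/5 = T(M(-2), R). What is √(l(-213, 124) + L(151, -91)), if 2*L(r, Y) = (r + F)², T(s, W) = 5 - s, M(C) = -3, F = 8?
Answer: √453459/6 ≈ 112.23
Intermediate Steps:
x(R) = 36/5 (x(R) = -⅘ + (5 - 1*(-3)) = -⅘ + (5 + 3) = -⅘ + 8 = 36/5)
L(r, Y) = (8 + r)²/2 (L(r, Y) = (r + 8)²/2 = (8 + r)²/2)
l(P, N) = -89/6 + 5*P/36 (l(P, N) = P/(36/5) - 89/6 = P*(5/36) - 89*⅙ = 5*P/36 - 89/6 = -89/6 + 5*P/36)
√(l(-213, 124) + L(151, -91)) = √((-89/6 + (5/36)*(-213)) + (8 + 151)²/2) = √((-89/6 - 355/12) + (½)*159²) = √(-533/12 + (½)*25281) = √(-533/12 + 25281/2) = √(151153/12) = √453459/6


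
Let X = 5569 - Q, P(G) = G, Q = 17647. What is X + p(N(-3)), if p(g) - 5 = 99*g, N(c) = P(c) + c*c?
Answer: -11479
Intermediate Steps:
N(c) = c + c² (N(c) = c + c*c = c + c²)
X = -12078 (X = 5569 - 1*17647 = 5569 - 17647 = -12078)
p(g) = 5 + 99*g
X + p(N(-3)) = -12078 + (5 + 99*(-3*(1 - 3))) = -12078 + (5 + 99*(-3*(-2))) = -12078 + (5 + 99*6) = -12078 + (5 + 594) = -12078 + 599 = -11479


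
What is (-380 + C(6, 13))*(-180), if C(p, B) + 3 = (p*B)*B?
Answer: -113580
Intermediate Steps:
C(p, B) = -3 + p*B² (C(p, B) = -3 + (p*B)*B = -3 + (B*p)*B = -3 + p*B²)
(-380 + C(6, 13))*(-180) = (-380 + (-3 + 6*13²))*(-180) = (-380 + (-3 + 6*169))*(-180) = (-380 + (-3 + 1014))*(-180) = (-380 + 1011)*(-180) = 631*(-180) = -113580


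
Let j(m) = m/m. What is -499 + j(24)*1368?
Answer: 869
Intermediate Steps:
j(m) = 1
-499 + j(24)*1368 = -499 + 1*1368 = -499 + 1368 = 869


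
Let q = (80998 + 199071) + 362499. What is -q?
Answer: -642568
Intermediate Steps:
q = 642568 (q = 280069 + 362499 = 642568)
-q = -1*642568 = -642568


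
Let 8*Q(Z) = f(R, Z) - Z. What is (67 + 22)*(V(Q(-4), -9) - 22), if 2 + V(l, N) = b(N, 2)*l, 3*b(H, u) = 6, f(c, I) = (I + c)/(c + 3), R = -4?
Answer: -1869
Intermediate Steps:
f(c, I) = (I + c)/(3 + c)
b(H, u) = 2 (b(H, u) = (⅓)*6 = 2)
Q(Z) = ½ - Z/4 (Q(Z) = ((Z - 4)/(3 - 4) - Z)/8 = ((-4 + Z)/(-1) - Z)/8 = (-(-4 + Z) - Z)/8 = ((4 - Z) - Z)/8 = (4 - 2*Z)/8 = ½ - Z/4)
V(l, N) = -2 + 2*l
(67 + 22)*(V(Q(-4), -9) - 22) = (67 + 22)*((-2 + 2*(½ - ¼*(-4))) - 22) = 89*((-2 + 2*(½ + 1)) - 22) = 89*((-2 + 2*(3/2)) - 22) = 89*((-2 + 3) - 22) = 89*(1 - 22) = 89*(-21) = -1869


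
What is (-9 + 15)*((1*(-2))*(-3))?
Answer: 36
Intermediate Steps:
(-9 + 15)*((1*(-2))*(-3)) = 6*(-2*(-3)) = 6*6 = 36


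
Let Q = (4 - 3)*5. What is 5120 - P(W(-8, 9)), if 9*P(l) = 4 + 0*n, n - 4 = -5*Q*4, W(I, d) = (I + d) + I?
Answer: 46076/9 ≈ 5119.6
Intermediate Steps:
Q = 5 (Q = 1*5 = 5)
W(I, d) = d + 2*I
n = -96 (n = 4 - 5*5*4 = 4 - 25*4 = 4 - 100 = -96)
P(l) = 4/9 (P(l) = (4 + 0*(-96))/9 = (4 + 0)/9 = (⅑)*4 = 4/9)
5120 - P(W(-8, 9)) = 5120 - 1*4/9 = 5120 - 4/9 = 46076/9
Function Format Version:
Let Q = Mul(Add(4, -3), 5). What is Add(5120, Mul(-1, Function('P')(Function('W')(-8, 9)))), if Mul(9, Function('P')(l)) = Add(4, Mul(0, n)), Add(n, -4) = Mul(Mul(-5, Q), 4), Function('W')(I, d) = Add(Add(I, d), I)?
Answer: Rational(46076, 9) ≈ 5119.6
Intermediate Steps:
Q = 5 (Q = Mul(1, 5) = 5)
Function('W')(I, d) = Add(d, Mul(2, I))
n = -96 (n = Add(4, Mul(Mul(-5, 5), 4)) = Add(4, Mul(-25, 4)) = Add(4, -100) = -96)
Function('P')(l) = Rational(4, 9) (Function('P')(l) = Mul(Rational(1, 9), Add(4, Mul(0, -96))) = Mul(Rational(1, 9), Add(4, 0)) = Mul(Rational(1, 9), 4) = Rational(4, 9))
Add(5120, Mul(-1, Function('P')(Function('W')(-8, 9)))) = Add(5120, Mul(-1, Rational(4, 9))) = Add(5120, Rational(-4, 9)) = Rational(46076, 9)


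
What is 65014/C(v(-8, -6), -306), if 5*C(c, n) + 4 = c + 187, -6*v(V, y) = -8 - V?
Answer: 325070/183 ≈ 1776.3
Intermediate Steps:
v(V, y) = 4/3 + V/6 (v(V, y) = -(-8 - V)/6 = 4/3 + V/6)
C(c, n) = 183/5 + c/5 (C(c, n) = -⅘ + (c + 187)/5 = -⅘ + (187 + c)/5 = -⅘ + (187/5 + c/5) = 183/5 + c/5)
65014/C(v(-8, -6), -306) = 65014/(183/5 + (4/3 + (⅙)*(-8))/5) = 65014/(183/5 + (4/3 - 4/3)/5) = 65014/(183/5 + (⅕)*0) = 65014/(183/5 + 0) = 65014/(183/5) = 65014*(5/183) = 325070/183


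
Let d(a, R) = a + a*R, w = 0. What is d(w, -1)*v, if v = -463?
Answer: 0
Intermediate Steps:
d(a, R) = a + R*a
d(w, -1)*v = (0*(1 - 1))*(-463) = (0*0)*(-463) = 0*(-463) = 0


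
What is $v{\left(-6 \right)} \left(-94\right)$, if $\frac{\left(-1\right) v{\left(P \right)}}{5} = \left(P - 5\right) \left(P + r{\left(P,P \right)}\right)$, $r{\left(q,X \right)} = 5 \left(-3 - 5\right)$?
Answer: $237820$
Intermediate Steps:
$r{\left(q,X \right)} = -40$ ($r{\left(q,X \right)} = 5 \left(-8\right) = -40$)
$v{\left(P \right)} = - 5 \left(-40 + P\right) \left(-5 + P\right)$ ($v{\left(P \right)} = - 5 \left(P - 5\right) \left(P - 40\right) = - 5 \left(-5 + P\right) \left(-40 + P\right) = - 5 \left(-40 + P\right) \left(-5 + P\right)$)
$v{\left(-6 \right)} \left(-94\right) = \left(-1000 - 5 \left(-6\right)^{2} + 225 \left(-6\right)\right) \left(-94\right) = \left(-1000 - 180 - 1350\right) \left(-94\right) = \left(-2530\right) \left(-94\right) = 237820$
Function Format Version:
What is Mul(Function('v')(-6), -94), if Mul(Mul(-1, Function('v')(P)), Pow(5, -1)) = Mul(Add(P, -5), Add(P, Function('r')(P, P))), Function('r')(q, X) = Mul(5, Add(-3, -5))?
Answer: 237820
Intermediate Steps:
Function('r')(q, X) = -40 (Function('r')(q, X) = Mul(5, -8) = -40)
Function('v')(P) = Mul(-5, Add(-40, P), Add(-5, P)) (Function('v')(P) = Mul(-5, Mul(Add(P, -5), Add(P, -40))) = Mul(-5, Mul(Add(-5, P), Add(-40, P))) = Mul(-5, Mul(Add(-40, P), Add(-5, P))) = Mul(-5, Add(-40, P), Add(-5, P)))
Mul(Function('v')(-6), -94) = Mul(Add(-1000, Mul(-5, Pow(-6, 2)), Mul(225, -6)), -94) = Mul(Add(-1000, Mul(-5, 36), -1350), -94) = Mul(Add(-1000, -180, -1350), -94) = Mul(-2530, -94) = 237820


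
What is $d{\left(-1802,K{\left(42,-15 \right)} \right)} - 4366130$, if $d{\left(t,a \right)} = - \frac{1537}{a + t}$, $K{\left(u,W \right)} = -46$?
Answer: $- \frac{8068606703}{1848} \approx -4.3661 \cdot 10^{6}$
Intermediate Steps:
$d{\left(-1802,K{\left(42,-15 \right)} \right)} - 4366130 = - \frac{1537}{-46 - 1802} - 4366130 = - \frac{1537}{-1848} - 4366130 = \left(-1537\right) \left(- \frac{1}{1848}\right) - 4366130 = \frac{1537}{1848} - 4366130 = - \frac{8068606703}{1848}$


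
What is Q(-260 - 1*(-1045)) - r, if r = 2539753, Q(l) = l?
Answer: -2538968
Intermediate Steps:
Q(-260 - 1*(-1045)) - r = (-260 - 1*(-1045)) - 1*2539753 = (-260 + 1045) - 2539753 = 785 - 2539753 = -2538968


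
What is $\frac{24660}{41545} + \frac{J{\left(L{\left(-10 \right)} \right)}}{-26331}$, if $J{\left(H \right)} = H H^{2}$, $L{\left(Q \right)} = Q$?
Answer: $\frac{138173492}{218784279} \approx 0.63155$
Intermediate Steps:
$J{\left(H \right)} = H^{3}$
$\frac{24660}{41545} + \frac{J{\left(L{\left(-10 \right)} \right)}}{-26331} = \frac{24660}{41545} + \frac{\left(-10\right)^{3}}{-26331} = 24660 \cdot \frac{1}{41545} - - \frac{1000}{26331} = \frac{4932}{8309} + \frac{1000}{26331} = \frac{138173492}{218784279}$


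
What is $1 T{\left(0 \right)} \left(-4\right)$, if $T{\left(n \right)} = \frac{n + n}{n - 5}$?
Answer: $0$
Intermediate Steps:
$T{\left(n \right)} = \frac{2 n}{-5 + n}$
$1 T{\left(0 \right)} \left(-4\right) = 1 \cdot 2 \cdot 0 \frac{1}{-5 + 0} \left(-4\right) = 1 \cdot 2 \cdot 0 \frac{1}{-5} \left(-4\right) = 1 \cdot 2 \cdot 0 \left(- \frac{1}{5}\right) \left(-4\right) = 1 \cdot 0 \left(-4\right) = 0 \left(-4\right) = 0$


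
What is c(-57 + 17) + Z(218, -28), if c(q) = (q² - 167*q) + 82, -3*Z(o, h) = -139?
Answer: 25225/3 ≈ 8408.3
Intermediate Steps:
Z(o, h) = 139/3 (Z(o, h) = -⅓*(-139) = 139/3)
c(q) = 82 + q² - 167*q
c(-57 + 17) + Z(218, -28) = (82 + (-57 + 17)² - 167*(-57 + 17)) + 139/3 = (82 + (-40)² - 167*(-40)) + 139/3 = (82 + 1600 + 6680) + 139/3 = 8362 + 139/3 = 25225/3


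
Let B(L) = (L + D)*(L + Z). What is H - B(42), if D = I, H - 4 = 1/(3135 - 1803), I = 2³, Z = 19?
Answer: -4057271/1332 ≈ -3046.0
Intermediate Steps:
I = 8
H = 5329/1332 (H = 4 + 1/(3135 - 1803) = 4 + 1/1332 = 5329/1332 ≈ 4.0007)
D = 8
B(L) = (8 + L)*(19 + L) (B(L) = (L + 8)*(L + 19) = (8 + L)*(19 + L))
H - B(42) = 5329/1332 - (152 + 42² + 27*42) = 5329/1332 - (152 + 1764 + 1134) = 5329/1332 - 1*3050 = 5329/1332 - 3050 = -4057271/1332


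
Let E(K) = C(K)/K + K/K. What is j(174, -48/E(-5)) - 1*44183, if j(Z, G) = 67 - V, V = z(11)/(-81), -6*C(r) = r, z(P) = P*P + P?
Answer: -1191088/27 ≈ -44114.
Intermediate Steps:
z(P) = P + P² (z(P) = P² + P = P + P²)
C(r) = -r/6
V = -44/27 (V = (11*(1 + 11))/(-81) = (11*12)*(-1/81) = 132*(-1/81) = -44/27 ≈ -1.6296)
E(K) = ⅚ (E(K) = (-K/6)/K + K/K = -⅙ + 1 = ⅚)
j(Z, G) = 1853/27 (j(Z, G) = 67 - 1*(-44/27) = 67 + 44/27 = 1853/27)
j(174, -48/E(-5)) - 1*44183 = 1853/27 - 1*44183 = 1853/27 - 44183 = -1191088/27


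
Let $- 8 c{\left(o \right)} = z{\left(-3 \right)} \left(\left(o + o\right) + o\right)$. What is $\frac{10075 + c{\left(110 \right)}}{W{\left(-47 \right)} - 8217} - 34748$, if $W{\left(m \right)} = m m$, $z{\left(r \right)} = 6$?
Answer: $- \frac{417551623}{12016} \approx -34750.0$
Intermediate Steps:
$W{\left(m \right)} = m^{2}$
$c{\left(o \right)} = - \frac{9 o}{4}$ ($c{\left(o \right)} = - \frac{6 \left(\left(o + o\right) + o\right)}{8} = - \frac{6 \left(2 o + o\right)}{8} = - \frac{6 \cdot 3 o}{8} = - \frac{18 o}{8} = - \frac{9 o}{4}$)
$\frac{10075 + c{\left(110 \right)}}{W{\left(-47 \right)} - 8217} - 34748 = \frac{10075 - \frac{495}{2}}{\left(-47\right)^{2} - 8217} - 34748 = \frac{10075 - \frac{495}{2}}{2209 - 8217} - 34748 = \frac{19655}{2 \left(-6008\right)} - 34748 = \frac{19655}{2} \left(- \frac{1}{6008}\right) - 34748 = - \frac{19655}{12016} - 34748 = - \frac{417551623}{12016}$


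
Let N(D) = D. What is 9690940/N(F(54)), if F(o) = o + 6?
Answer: 484547/3 ≈ 1.6152e+5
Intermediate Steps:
F(o) = 6 + o
9690940/N(F(54)) = 9690940/(6 + 54) = 9690940/60 = 9690940*(1/60) = 484547/3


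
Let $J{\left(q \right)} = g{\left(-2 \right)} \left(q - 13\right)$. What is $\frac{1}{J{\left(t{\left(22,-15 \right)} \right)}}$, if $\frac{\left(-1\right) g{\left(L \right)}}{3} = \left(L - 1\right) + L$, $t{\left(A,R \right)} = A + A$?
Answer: $\frac{1}{465} \approx 0.0021505$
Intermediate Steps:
$t{\left(A,R \right)} = 2 A$
$g{\left(L \right)} = 3 - 6 L$ ($g{\left(L \right)} = - 3 \left(\left(L - 1\right) + L\right) = - 3 \left(\left(-1 + L\right) + L\right) = - 3 \left(-1 + 2 L\right) = 3 - 6 L$)
$J{\left(q \right)} = -195 + 15 q$ ($J{\left(q \right)} = \left(3 - -12\right) \left(q - 13\right) = \left(3 + 12\right) \left(-13 + q\right) = 15 \left(-13 + q\right) = -195 + 15 q$)
$\frac{1}{J{\left(t{\left(22,-15 \right)} \right)}} = \frac{1}{-195 + 15 \cdot 2 \cdot 22} = \frac{1}{-195 + 15 \cdot 44} = \frac{1}{-195 + 660} = \frac{1}{465}$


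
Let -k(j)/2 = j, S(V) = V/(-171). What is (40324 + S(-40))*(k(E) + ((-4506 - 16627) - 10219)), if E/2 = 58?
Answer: -72595234432/57 ≈ -1.2736e+9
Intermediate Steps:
E = 116 (E = 2*58 = 116)
S(V) = -V/171 (S(V) = V*(-1/171) = -V/171)
k(j) = -2*j
(40324 + S(-40))*(k(E) + ((-4506 - 16627) - 10219)) = (40324 - 1/171*(-40))*(-2*116 + ((-4506 - 16627) - 10219)) = (40324 + 40/171)*(-232 + (-21133 - 10219)) = 6895444*(-232 - 31352)/171 = (6895444/171)*(-31584) = -72595234432/57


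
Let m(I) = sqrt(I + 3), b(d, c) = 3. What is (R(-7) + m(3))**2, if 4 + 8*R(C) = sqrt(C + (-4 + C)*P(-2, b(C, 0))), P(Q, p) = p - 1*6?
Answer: (-4 + sqrt(26) + 8*sqrt(6))**2/64 ≈ 6.6919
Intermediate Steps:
m(I) = sqrt(3 + I)
P(Q, p) = -6 + p (P(Q, p) = p - 6 = -6 + p)
R(C) = -1/2 + sqrt(12 - 2*C)/8 (R(C) = -1/2 + sqrt(C + (-4 + C)*(-6 + 3))/8 = -1/2 + sqrt(C + (-4 + C)*(-3))/8 = -1/2 + sqrt(C + (12 - 3*C))/8 = -1/2 + sqrt(12 - 2*C)/8)
(R(-7) + m(3))**2 = ((-1/2 + sqrt(12 - 2*(-7))/8) + sqrt(3 + 3))**2 = ((-1/2 + sqrt(12 + 14)/8) + sqrt(6))**2 = ((-1/2 + sqrt(26)/8) + sqrt(6))**2 = (-1/2 + sqrt(6) + sqrt(26)/8)**2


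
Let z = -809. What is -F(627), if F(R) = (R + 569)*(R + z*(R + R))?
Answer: 1212575364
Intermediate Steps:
F(R) = -1617*R*(569 + R) (F(R) = (R + 569)*(R - 809*(R + R)) = (569 + R)*(R - 1618*R) = (569 + R)*(-1617*R) = -1617*R*(569 + R))
-F(627) = -1617*627*(-569 - 1*627) = -1617*627*(-569 - 627) = -1617*627*(-1196) = -1*(-1212575364) = 1212575364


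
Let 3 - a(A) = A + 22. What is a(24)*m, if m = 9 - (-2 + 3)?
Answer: -344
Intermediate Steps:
a(A) = -19 - A (a(A) = 3 - (A + 22) = 3 - (22 + A) = 3 + (-22 - A) = -19 - A)
m = 8 (m = 9 - 1*1 = 9 - 1 = 8)
a(24)*m = (-19 - 1*24)*8 = (-19 - 24)*8 = -43*8 = -344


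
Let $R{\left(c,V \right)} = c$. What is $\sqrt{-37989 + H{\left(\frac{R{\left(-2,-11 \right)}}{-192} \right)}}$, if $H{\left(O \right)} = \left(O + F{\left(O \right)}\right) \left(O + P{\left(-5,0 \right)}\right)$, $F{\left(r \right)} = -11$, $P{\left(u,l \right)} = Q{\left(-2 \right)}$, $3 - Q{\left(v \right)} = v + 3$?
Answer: $\frac{i \sqrt{350310239}}{96} \approx 194.96 i$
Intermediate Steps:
$Q{\left(v \right)} = - v$ ($Q{\left(v \right)} = 3 - \left(v + 3\right) = 3 - \left(3 + v\right) = - v$)
$P{\left(u,l \right)} = 2$ ($P{\left(u,l \right)} = \left(-1\right) \left(-2\right) = 2$)
$H{\left(O \right)} = \left(-11 + O\right) \left(2 + O\right)$ ($H{\left(O \right)} = \left(O - 11\right) \left(O + 2\right) = \left(-11 + O\right) \left(2 + O\right)$)
$\sqrt{-37989 + H{\left(\frac{R{\left(-2,-11 \right)}}{-192} \right)}} = \sqrt{-37989 - \left(22 - \frac{1}{9216} + 9 \left(-2\right) \frac{1}{-192}\right)} = \sqrt{-37989 - \left(22 - \frac{1}{9216} + 9 \left(-2\right) \left(- \frac{1}{192}\right)\right)} = \sqrt{-37989 - \left(\frac{707}{32} - \frac{1}{9216}\right)} = \sqrt{-37989 - \frac{203615}{9216}} = \sqrt{- \frac{350310239}{9216}} = \frac{i \sqrt{350310239}}{96}$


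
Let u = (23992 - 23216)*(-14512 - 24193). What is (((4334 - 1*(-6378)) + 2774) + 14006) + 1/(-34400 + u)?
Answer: 826670144159/30069480 ≈ 27492.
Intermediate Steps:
u = -30035080 (u = 776*(-38705) = -30035080)
(((4334 - 1*(-6378)) + 2774) + 14006) + 1/(-34400 + u) = (((4334 - 1*(-6378)) + 2774) + 14006) + 1/(-34400 - 30035080) = (((4334 + 6378) + 2774) + 14006) + 1/(-30069480) = ((10712 + 2774) + 14006) - 1/30069480 = (13486 + 14006) - 1/30069480 = 27492 - 1/30069480 = 826670144159/30069480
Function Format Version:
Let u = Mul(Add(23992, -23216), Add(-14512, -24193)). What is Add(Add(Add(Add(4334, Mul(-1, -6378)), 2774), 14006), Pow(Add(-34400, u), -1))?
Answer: Rational(826670144159, 30069480) ≈ 27492.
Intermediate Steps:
u = -30035080 (u = Mul(776, -38705) = -30035080)
Add(Add(Add(Add(4334, Mul(-1, -6378)), 2774), 14006), Pow(Add(-34400, u), -1)) = Add(Add(Add(Add(4334, Mul(-1, -6378)), 2774), 14006), Pow(Add(-34400, -30035080), -1)) = Add(Add(Add(Add(4334, 6378), 2774), 14006), Pow(-30069480, -1)) = Add(Add(Add(10712, 2774), 14006), Rational(-1, 30069480)) = Add(Add(13486, 14006), Rational(-1, 30069480)) = Add(27492, Rational(-1, 30069480)) = Rational(826670144159, 30069480)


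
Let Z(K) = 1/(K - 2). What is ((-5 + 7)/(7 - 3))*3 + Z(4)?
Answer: 2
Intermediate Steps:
Z(K) = 1/(-2 + K)
((-5 + 7)/(7 - 3))*3 + Z(4) = ((-5 + 7)/(7 - 3))*3 + 1/(-2 + 4) = (2/4)*3 + 1/2 = (2*(1/4))*3 + 1/2 = (1/2)*3 + 1/2 = 3/2 + 1/2 = 2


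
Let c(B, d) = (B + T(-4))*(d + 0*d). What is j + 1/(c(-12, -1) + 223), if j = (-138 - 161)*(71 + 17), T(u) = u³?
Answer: -7867287/299 ≈ -26312.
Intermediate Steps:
c(B, d) = d*(-64 + B) (c(B, d) = (B + (-4)³)*(d + 0*d) = (B - 64)*(d + 0) = (-64 + B)*d = d*(-64 + B))
j = -26312 (j = -299*88 = -26312)
j + 1/(c(-12, -1) + 223) = -26312 + 1/(-(-64 - 12) + 223) = -26312 + 1/(-1*(-76) + 223) = -26312 + 1/(76 + 223) = -26312 + 1/299 = -7867287/299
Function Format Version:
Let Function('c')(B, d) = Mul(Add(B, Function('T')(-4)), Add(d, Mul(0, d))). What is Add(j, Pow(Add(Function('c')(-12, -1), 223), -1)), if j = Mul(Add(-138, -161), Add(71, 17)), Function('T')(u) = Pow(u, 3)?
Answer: Rational(-7867287, 299) ≈ -26312.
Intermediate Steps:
Function('c')(B, d) = Mul(d, Add(-64, B)) (Function('c')(B, d) = Mul(Add(B, Pow(-4, 3)), Add(d, Mul(0, d))) = Mul(Add(B, -64), Add(d, 0)) = Mul(Add(-64, B), d) = Mul(d, Add(-64, B)))
j = -26312 (j = Mul(-299, 88) = -26312)
Add(j, Pow(Add(Function('c')(-12, -1), 223), -1)) = Add(-26312, Pow(Add(Mul(-1, Add(-64, -12)), 223), -1)) = Add(-26312, Pow(Add(Mul(-1, -76), 223), -1)) = Add(-26312, Pow(Add(76, 223), -1)) = Add(-26312, Pow(299, -1)) = Add(-26312, Rational(1, 299)) = Rational(-7867287, 299)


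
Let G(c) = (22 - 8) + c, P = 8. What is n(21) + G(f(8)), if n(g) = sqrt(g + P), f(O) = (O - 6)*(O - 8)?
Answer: 14 + sqrt(29) ≈ 19.385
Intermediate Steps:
f(O) = (-8 + O)*(-6 + O) (f(O) = (-6 + O)*(-8 + O) = (-8 + O)*(-6 + O))
n(g) = sqrt(8 + g) (n(g) = sqrt(g + 8) = sqrt(8 + g))
G(c) = 14 + c
n(21) + G(f(8)) = sqrt(8 + 21) + (14 + (48 + 8**2 - 14*8)) = sqrt(29) + (14 + (48 + 64 - 112)) = sqrt(29) + (14 + 0) = sqrt(29) + 14 = 14 + sqrt(29)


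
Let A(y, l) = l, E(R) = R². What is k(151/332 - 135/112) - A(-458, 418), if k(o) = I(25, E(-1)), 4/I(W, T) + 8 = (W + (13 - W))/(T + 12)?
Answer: -2930/7 ≈ -418.57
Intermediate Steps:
I(W, T) = 4/(-8 + 13/(12 + T)) (I(W, T) = 4/(-8 + (W + (13 - W))/(T + 12)) = 4/(-8 + 13/(12 + T)))
k(o) = -4/7 (k(o) = 4*(-12 - 1*(-1)²)/(83 + 8*(-1)²) = 4*(-12 - 1*1)/(83 + 8*1) = 4*(-12 - 1)/(83 + 8) = 4*(-13)/91 = 4*(1/91)*(-13) = -4/7)
k(151/332 - 135/112) - A(-458, 418) = -4/7 - 1*418 = -4/7 - 418 = -2930/7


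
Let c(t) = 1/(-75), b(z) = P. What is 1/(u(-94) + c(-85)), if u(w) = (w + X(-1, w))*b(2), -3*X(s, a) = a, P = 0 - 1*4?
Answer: 75/18799 ≈ 0.0039896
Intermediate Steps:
P = -4 (P = 0 - 4 = -4)
X(s, a) = -a/3
b(z) = -4
c(t) = -1/75
u(w) = -8*w/3 (u(w) = (w - w/3)*(-4) = (2*w/3)*(-4) = -8*w/3)
1/(u(-94) + c(-85)) = 1/(-8/3*(-94) - 1/75) = 1/(752/3 - 1/75) = 1/(18799/75) = 75/18799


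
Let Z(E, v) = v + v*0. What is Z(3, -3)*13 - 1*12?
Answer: -51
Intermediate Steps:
Z(E, v) = v (Z(E, v) = v + 0 = v)
Z(3, -3)*13 - 1*12 = -3*13 - 1*12 = -39 - 12 = -51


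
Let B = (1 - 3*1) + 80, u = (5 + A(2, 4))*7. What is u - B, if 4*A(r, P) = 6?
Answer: -65/2 ≈ -32.500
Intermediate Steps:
A(r, P) = 3/2 (A(r, P) = (1/4)*6 = 3/2)
u = 91/2 (u = (5 + 3/2)*7 = (13/2)*7 = 91/2 ≈ 45.500)
B = 78 (B = (1 - 3) + 80 = -2 + 80 = 78)
u - B = 91/2 - 1*78 = 91/2 - 78 = -65/2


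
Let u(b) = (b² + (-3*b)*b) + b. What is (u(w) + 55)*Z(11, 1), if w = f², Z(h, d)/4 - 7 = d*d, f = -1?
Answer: 1728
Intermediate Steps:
Z(h, d) = 28 + 4*d² (Z(h, d) = 28 + 4*(d*d) = 28 + 4*d²)
w = 1 (w = (-1)² = 1)
u(b) = b - 2*b² (u(b) = (b² - 3*b²) + b = -2*b² + b = b - 2*b²)
(u(w) + 55)*Z(11, 1) = (1*(1 - 2*1) + 55)*(28 + 4*1²) = (1*(1 - 2) + 55)*(28 + 4*1) = (1*(-1) + 55)*(28 + 4) = (-1 + 55)*32 = 54*32 = 1728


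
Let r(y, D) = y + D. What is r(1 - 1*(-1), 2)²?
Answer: 16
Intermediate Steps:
r(y, D) = D + y
r(1 - 1*(-1), 2)² = (2 + (1 - 1*(-1)))² = (2 + (1 + 1))² = (2 + 2)² = 4² = 16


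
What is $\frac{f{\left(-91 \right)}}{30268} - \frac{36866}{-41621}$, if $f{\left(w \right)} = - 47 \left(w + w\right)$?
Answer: $\frac{2236909}{1914566} \approx 1.1684$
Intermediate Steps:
$f{\left(w \right)} = - 94 w$ ($f{\left(w \right)} = - 47 \cdot 2 w = - 94 w$)
$\frac{f{\left(-91 \right)}}{30268} - \frac{36866}{-41621} = \frac{\left(-94\right) \left(-91\right)}{30268} - \frac{36866}{-41621} = 8554 \cdot \frac{1}{30268} - - \frac{36866}{41621} = \frac{13}{46} + \frac{36866}{41621} = \frac{2236909}{1914566}$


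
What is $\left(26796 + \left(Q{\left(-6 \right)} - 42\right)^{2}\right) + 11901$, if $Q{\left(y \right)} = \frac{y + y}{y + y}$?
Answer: $40378$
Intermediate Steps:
$Q{\left(y \right)} = 1$ ($Q{\left(y \right)} = \frac{2 y}{2 y} = 2 y \frac{1}{2 y} = 1$)
$\left(26796 + \left(Q{\left(-6 \right)} - 42\right)^{2}\right) + 11901 = \left(26796 + \left(1 - 42\right)^{2}\right) + 11901 = \left(26796 + \left(-41\right)^{2}\right) + 11901 = \left(26796 + 1681\right) + 11901 = 28477 + 11901 = 40378$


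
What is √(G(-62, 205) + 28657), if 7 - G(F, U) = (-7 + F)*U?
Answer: √42809 ≈ 206.90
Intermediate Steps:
G(F, U) = 7 - U*(-7 + F) (G(F, U) = 7 - (-7 + F)*U = 7 - U*(-7 + F))
√(G(-62, 205) + 28657) = √((7 + 7*205 - 1*(-62)*205) + 28657) = √((7 + 1435 + 12710) + 28657) = √(14152 + 28657) = √42809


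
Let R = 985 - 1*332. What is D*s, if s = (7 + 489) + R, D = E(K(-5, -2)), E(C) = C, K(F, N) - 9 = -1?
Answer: 9192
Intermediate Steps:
R = 653 (R = 985 - 332 = 653)
K(F, N) = 8 (K(F, N) = 9 - 1 = 8)
D = 8
s = 1149 (s = (7 + 489) + 653 = 496 + 653 = 1149)
D*s = 8*1149 = 9192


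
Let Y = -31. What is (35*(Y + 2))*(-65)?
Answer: 65975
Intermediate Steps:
(35*(Y + 2))*(-65) = (35*(-31 + 2))*(-65) = (35*(-29))*(-65) = -1015*(-65) = 65975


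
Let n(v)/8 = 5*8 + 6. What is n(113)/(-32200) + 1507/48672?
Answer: 166381/8517600 ≈ 0.019534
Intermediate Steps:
n(v) = 368 (n(v) = 8*(5*8 + 6) = 8*(40 + 6) = 8*46 = 368)
n(113)/(-32200) + 1507/48672 = 368/(-32200) + 1507/48672 = 368*(-1/32200) + 1507*(1/48672) = -2/175 + 1507/48672 = 166381/8517600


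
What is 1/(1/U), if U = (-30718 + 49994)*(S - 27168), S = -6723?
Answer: -653282916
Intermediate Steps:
U = -653282916 (U = (-30718 + 49994)*(-6723 - 27168) = 19276*(-33891) = -653282916)
1/(1/U) = 1/(1/(-653282916)) = 1/(-1/653282916) = -653282916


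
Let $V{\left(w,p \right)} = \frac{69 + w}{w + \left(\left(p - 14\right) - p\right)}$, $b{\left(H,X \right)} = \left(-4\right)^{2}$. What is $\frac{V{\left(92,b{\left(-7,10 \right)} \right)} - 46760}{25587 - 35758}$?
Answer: $\frac{521017}{113334} \approx 4.5972$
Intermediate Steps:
$b{\left(H,X \right)} = 16$
$V{\left(w,p \right)} = \frac{69 + w}{-14 + w}$ ($V{\left(w,p \right)} = \frac{69 + w}{w + \left(\left(p - 14\right) - p\right)} = \frac{69 + w}{w + \left(\left(-14 + p\right) - p\right)} = \frac{69 + w}{w - 14} = \frac{69 + w}{-14 + w}$)
$\frac{V{\left(92,b{\left(-7,10 \right)} \right)} - 46760}{25587 - 35758} = \frac{\frac{69 + 92}{-14 + 92} - 46760}{25587 - 35758} = \frac{\frac{1}{78} \cdot 161 - 46760}{-10171} = \left(\frac{1}{78} \cdot 161 - 46760\right) \left(- \frac{1}{10171}\right) = \left(\frac{161}{78} - 46760\right) \left(- \frac{1}{10171}\right) = \left(- \frac{3647119}{78}\right) \left(- \frac{1}{10171}\right) = \frac{521017}{113334}$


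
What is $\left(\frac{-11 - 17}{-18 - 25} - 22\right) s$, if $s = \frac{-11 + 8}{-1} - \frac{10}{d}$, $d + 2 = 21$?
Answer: $- \frac{43146}{817} \approx -52.81$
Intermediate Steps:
$d = 19$ ($d = -2 + 21 = 19$)
$s = \frac{47}{19}$ ($s = \frac{-11 + 8}{-1} - \frac{10}{19} = \left(-3\right) \left(-1\right) - \frac{10}{19} = 3 - \frac{10}{19} = \frac{47}{19} \approx 2.4737$)
$\left(\frac{-11 - 17}{-18 - 25} - 22\right) s = \left(\frac{-11 - 17}{-18 - 25} - 22\right) \frac{47}{19} = \left(- \frac{28}{-43} - 22\right) \frac{47}{19} = \left(\left(-28\right) \left(- \frac{1}{43}\right) - 22\right) \frac{47}{19} = \left(\frac{28}{43} - 22\right) \frac{47}{19} = \left(- \frac{918}{43}\right) \frac{47}{19} = - \frac{43146}{817}$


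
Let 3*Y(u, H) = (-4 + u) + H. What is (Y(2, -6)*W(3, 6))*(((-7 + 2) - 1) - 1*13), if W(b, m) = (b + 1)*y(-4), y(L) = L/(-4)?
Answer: 608/3 ≈ 202.67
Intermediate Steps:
Y(u, H) = -4/3 + H/3 + u/3 (Y(u, H) = ((-4 + u) + H)/3 = (-4 + H + u)/3 = -4/3 + H/3 + u/3)
y(L) = -L/4 (y(L) = L*(-¼) = -L/4)
W(b, m) = 1 + b (W(b, m) = (b + 1)*(-¼*(-4)) = (1 + b)*1 = 1 + b)
(Y(2, -6)*W(3, 6))*(((-7 + 2) - 1) - 1*13) = ((-4/3 + (⅓)*(-6) + (⅓)*2)*(1 + 3))*(((-7 + 2) - 1) - 1*13) = ((-4/3 - 2 + ⅔)*4)*((-5 - 1) - 13) = (-8/3*4)*(-6 - 13) = -32/3*(-19) = 608/3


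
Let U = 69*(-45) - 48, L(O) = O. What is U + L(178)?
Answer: -2975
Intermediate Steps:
U = -3153 (U = -3105 - 48 = -3153)
U + L(178) = -3153 + 178 = -2975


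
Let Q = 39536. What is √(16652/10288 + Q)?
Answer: √65387155465/1286 ≈ 198.84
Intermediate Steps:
√(16652/10288 + Q) = √(16652/10288 + 39536) = √(16652*(1/10288) + 39536) = √(4163/2572 + 39536) = √(101690755/2572) = √65387155465/1286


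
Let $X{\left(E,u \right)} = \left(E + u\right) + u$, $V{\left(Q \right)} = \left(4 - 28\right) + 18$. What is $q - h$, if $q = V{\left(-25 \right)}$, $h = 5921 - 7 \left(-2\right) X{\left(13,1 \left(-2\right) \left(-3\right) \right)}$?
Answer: $-6277$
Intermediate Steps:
$V{\left(Q \right)} = -6$ ($V{\left(Q \right)} = -24 + 18 = -6$)
$X{\left(E,u \right)} = E + 2 u$
$h = 6271$ ($h = 5921 - 7 \left(-2\right) \left(13 + 2 \cdot 1 \left(-2\right) \left(-3\right)\right) = 5921 - - 14 \left(13 + 2 \left(\left(-2\right) \left(-3\right)\right)\right) = 5921 - - 14 \left(13 + 2 \cdot 6\right) = 5921 - - 14 \left(13 + 12\right) = 5921 - \left(-14\right) 25 = 5921 - -350 = 5921 + 350 = 6271$)
$q = -6$
$q - h = -6 - 6271 = -6277$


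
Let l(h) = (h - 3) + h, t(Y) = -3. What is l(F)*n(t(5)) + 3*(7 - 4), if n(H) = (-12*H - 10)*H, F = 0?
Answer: 243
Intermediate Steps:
l(h) = -3 + 2*h (l(h) = (-3 + h) + h = -3 + 2*h)
n(H) = H*(-10 - 12*H) (n(H) = (-10 - 12*H)*H = H*(-10 - 12*H))
l(F)*n(t(5)) + 3*(7 - 4) = (-3 + 2*0)*(-2*(-3)*(5 + 6*(-3))) + 3*(7 - 4) = (-3 + 0)*(-2*(-3)*(5 - 18)) + 3*3 = -(-6)*(-3)*(-13) + 9 = -3*(-78) + 9 = 234 + 9 = 243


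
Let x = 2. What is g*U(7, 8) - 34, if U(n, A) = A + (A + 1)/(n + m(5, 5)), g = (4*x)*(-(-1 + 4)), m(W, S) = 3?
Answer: -1238/5 ≈ -247.60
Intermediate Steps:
g = -24 (g = (4*2)*(-(-1 + 4)) = 8*(-1*3) = 8*(-3) = -24)
U(n, A) = A + (1 + A)/(3 + n) (U(n, A) = A + (A + 1)/(n + 3) = A + (1 + A)/(3 + n))
g*U(7, 8) - 34 = -24*(1 + 4*8 + 8*7)/(3 + 7) - 34 = -24*(1 + 32 + 56)/10 - 34 = -12*89/5 - 34 = -24*89/10 - 34 = -1068/5 - 34 = -1238/5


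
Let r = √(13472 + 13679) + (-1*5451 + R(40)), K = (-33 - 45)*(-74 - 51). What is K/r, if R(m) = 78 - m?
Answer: -8796125/4878903 - 1625*√27151/4878903 ≈ -1.8578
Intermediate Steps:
K = 9750 (K = -78*(-125) = 9750)
r = -5413 + √27151 (r = √(13472 + 13679) + (-1*5451 + (78 - 1*40)) = √27151 + (-5451 + (78 - 40)) = √27151 + (-5451 + 38) = √27151 - 5413 = -5413 + √27151 ≈ -5248.2)
K/r = 9750/(-5413 + √27151)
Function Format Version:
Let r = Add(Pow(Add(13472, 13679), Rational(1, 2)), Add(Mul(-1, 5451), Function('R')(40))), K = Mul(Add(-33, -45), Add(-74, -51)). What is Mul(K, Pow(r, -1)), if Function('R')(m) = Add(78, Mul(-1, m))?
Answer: Add(Rational(-8796125, 4878903), Mul(Rational(-1625, 4878903), Pow(27151, Rational(1, 2)))) ≈ -1.8578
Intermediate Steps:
K = 9750 (K = Mul(-78, -125) = 9750)
r = Add(-5413, Pow(27151, Rational(1, 2))) (r = Add(Pow(Add(13472, 13679), Rational(1, 2)), Add(Mul(-1, 5451), Add(78, Mul(-1, 40)))) = Add(Pow(27151, Rational(1, 2)), Add(-5451, Add(78, -40))) = Add(Pow(27151, Rational(1, 2)), Add(-5451, 38)) = Add(Pow(27151, Rational(1, 2)), -5413) = Add(-5413, Pow(27151, Rational(1, 2))) ≈ -5248.2)
Mul(K, Pow(r, -1)) = Mul(9750, Pow(Add(-5413, Pow(27151, Rational(1, 2))), -1))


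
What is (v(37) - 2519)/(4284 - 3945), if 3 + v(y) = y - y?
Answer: -2522/339 ≈ -7.4395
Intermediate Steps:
v(y) = -3 (v(y) = -3 + (y - y) = -3 + 0 = -3)
(v(37) - 2519)/(4284 - 3945) = (-3 - 2519)/(4284 - 3945) = -2522/339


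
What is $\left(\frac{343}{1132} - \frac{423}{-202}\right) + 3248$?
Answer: $\frac{371624397}{114332} \approx 3250.4$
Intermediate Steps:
$\left(\frac{343}{1132} - \frac{423}{-202}\right) + 3248 = \left(343 \cdot \frac{1}{1132} - - \frac{423}{202}\right) + 3248 = \left(\frac{343}{1132} + \frac{423}{202}\right) + 3248 = \frac{274061}{114332} + 3248 = \frac{371624397}{114332}$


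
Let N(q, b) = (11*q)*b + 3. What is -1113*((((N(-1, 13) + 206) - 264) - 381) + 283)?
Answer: 329448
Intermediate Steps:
N(q, b) = 3 + 11*b*q (N(q, b) = 11*b*q + 3 = 3 + 11*b*q)
-1113*((((N(-1, 13) + 206) - 264) - 381) + 283) = -1113*(((((3 + 11*13*(-1)) + 206) - 264) - 381) + 283) = -1113*(((((3 - 143) + 206) - 264) - 381) + 283) = -1113*((((-140 + 206) - 264) - 381) + 283) = -1113*(((66 - 264) - 381) + 283) = -1113*((-198 - 381) + 283) = -1113*(-579 + 283) = -1113*(-296) = 329448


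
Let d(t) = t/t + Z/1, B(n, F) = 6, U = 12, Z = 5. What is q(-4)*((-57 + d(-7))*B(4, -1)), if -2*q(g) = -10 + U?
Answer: 306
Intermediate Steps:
d(t) = 6 (d(t) = t/t + 5/1 = 1 + 5*1 = 1 + 5 = 6)
q(g) = -1 (q(g) = -(-10 + 12)/2 = -1/2*2 = -1)
q(-4)*((-57 + d(-7))*B(4, -1)) = -(-57 + 6)*6 = -(-51)*6 = -1*(-306) = 306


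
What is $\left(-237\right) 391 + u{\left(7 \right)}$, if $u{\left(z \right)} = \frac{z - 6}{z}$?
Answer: $- \frac{648668}{7} \approx -92667.0$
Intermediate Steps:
$u{\left(z \right)} = \frac{-6 + z}{z}$ ($u{\left(z \right)} = \frac{z - 6}{z} = \frac{-6 + z}{z}$)
$\left(-237\right) 391 + u{\left(7 \right)} = \left(-237\right) 391 + \frac{-6 + 7}{7} = -92667 + \frac{1}{7} \cdot 1 = -92667 + \frac{1}{7} = - \frac{648668}{7}$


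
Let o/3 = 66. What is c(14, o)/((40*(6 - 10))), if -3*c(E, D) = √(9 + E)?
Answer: √23/480 ≈ 0.0099913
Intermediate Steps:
o = 198 (o = 3*66 = 198)
c(E, D) = -√(9 + E)/3
c(14, o)/((40*(6 - 10))) = (-√(9 + 14)/3)/((40*(6 - 10))) = (-√23/3)/((40*(-4))) = -√23/3/(-160) = -√23/3*(-1/160) = √23/480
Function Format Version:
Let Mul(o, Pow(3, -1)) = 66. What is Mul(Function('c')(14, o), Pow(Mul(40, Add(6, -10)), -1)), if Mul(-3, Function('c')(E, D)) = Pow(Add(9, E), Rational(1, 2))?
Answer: Mul(Rational(1, 480), Pow(23, Rational(1, 2))) ≈ 0.0099913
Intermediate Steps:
o = 198 (o = Mul(3, 66) = 198)
Function('c')(E, D) = Mul(Rational(-1, 3), Pow(Add(9, E), Rational(1, 2)))
Mul(Function('c')(14, o), Pow(Mul(40, Add(6, -10)), -1)) = Mul(Mul(Rational(-1, 3), Pow(Add(9, 14), Rational(1, 2))), Pow(Mul(40, Add(6, -10)), -1)) = Mul(Mul(Rational(-1, 3), Pow(23, Rational(1, 2))), Pow(Mul(40, -4), -1)) = Mul(Mul(Rational(-1, 3), Pow(23, Rational(1, 2))), Pow(-160, -1)) = Mul(Mul(Rational(-1, 3), Pow(23, Rational(1, 2))), Rational(-1, 160)) = Mul(Rational(1, 480), Pow(23, Rational(1, 2)))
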